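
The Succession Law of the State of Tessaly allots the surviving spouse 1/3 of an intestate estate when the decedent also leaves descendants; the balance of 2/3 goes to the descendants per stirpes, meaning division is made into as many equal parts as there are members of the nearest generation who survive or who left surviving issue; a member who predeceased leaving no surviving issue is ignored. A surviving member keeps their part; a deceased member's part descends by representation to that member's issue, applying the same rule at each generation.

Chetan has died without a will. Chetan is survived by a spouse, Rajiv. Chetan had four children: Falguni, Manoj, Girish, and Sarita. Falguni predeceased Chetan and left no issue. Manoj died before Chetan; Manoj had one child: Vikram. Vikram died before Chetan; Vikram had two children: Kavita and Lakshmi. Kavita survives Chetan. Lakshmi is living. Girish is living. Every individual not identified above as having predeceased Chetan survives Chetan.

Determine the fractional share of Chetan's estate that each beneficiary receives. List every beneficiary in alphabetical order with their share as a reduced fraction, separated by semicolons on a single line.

Girish 2/9; Kavita 1/9; Lakshmi 1/9; Rajiv 1/3; Sarita 2/9

Rajiv, as surviving spouse, takes 1/3.
The remaining 2/3 passes to Chetan's descendants per stirpes.
Falguni left no surviving issue, so that branch lapses and is disregarded.
The 2/3 is divided into 3 equal shares of 2/9 among Manoj, Girish, Sarita.
Manoj predeceased; the 2/9 allotted to Manoj's branch passes to Manoj's issue by representation.
Vikram's line is the sole branch at this level, so the full 2/9 passes to Vikram's issue by representation.
The 2/9 is divided into 2 equal shares of 1/9 among Kavita, Lakshmi.
Kavita is living and takes 1/9.
Lakshmi is living and takes 1/9.
Girish is living and takes 2/9.
Sarita is living and takes 2/9.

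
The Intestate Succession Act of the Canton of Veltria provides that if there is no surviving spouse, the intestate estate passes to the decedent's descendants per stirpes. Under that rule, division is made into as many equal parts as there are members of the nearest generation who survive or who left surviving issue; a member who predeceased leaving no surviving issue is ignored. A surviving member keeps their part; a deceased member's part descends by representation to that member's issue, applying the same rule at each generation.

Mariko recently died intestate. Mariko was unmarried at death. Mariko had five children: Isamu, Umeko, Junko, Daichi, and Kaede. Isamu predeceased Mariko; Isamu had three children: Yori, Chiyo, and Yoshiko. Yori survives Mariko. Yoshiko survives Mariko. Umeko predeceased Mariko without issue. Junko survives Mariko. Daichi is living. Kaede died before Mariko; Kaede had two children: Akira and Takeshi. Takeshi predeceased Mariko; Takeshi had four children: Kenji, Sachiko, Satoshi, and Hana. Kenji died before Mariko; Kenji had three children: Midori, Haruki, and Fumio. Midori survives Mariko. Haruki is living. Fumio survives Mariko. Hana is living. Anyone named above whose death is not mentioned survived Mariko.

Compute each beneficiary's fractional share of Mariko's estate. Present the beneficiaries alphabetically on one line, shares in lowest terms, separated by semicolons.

Akira 1/8; Chiyo 1/12; Daichi 1/4; Fumio 1/96; Hana 1/32; Haruki 1/96; Junko 1/4; Midori 1/96; Sachiko 1/32; Satoshi 1/32; Yori 1/12; Yoshiko 1/12

There is no surviving spouse, so the entire estate passes to Mariko's descendants per stirpes.
Umeko left no surviving issue, so that branch lapses and is disregarded.
The estate is divided into 4 equal shares of 1/4 among Isamu, Junko, Daichi, Kaede.
Isamu predeceased; the 1/4 allotted to Isamu's branch passes to Isamu's issue by representation.
The 1/4 is divided into 3 equal shares of 1/12 among Yori, Chiyo, Yoshiko.
Yori is living and takes 1/12.
Chiyo is living and takes 1/12.
Yoshiko is living and takes 1/12.
Junko is living and takes 1/4.
Daichi is living and takes 1/4.
Kaede predeceased; the 1/4 allotted to Kaede's branch passes to Kaede's issue by representation.
The 1/4 is divided into 2 equal shares of 1/8 among Akira, Takeshi.
Akira is living and takes 1/8.
Takeshi predeceased; the 1/8 allotted to Takeshi's branch passes to Takeshi's issue by representation.
The 1/8 is divided into 4 equal shares of 1/32 among Kenji, Sachiko, Satoshi, Hana.
Kenji predeceased; the 1/32 allotted to Kenji's branch passes to Kenji's issue by representation.
The 1/32 is divided into 3 equal shares of 1/96 among Midori, Haruki, Fumio.
Midori is living and takes 1/96.
Haruki is living and takes 1/96.
Fumio is living and takes 1/96.
Sachiko is living and takes 1/32.
Satoshi is living and takes 1/32.
Hana is living and takes 1/32.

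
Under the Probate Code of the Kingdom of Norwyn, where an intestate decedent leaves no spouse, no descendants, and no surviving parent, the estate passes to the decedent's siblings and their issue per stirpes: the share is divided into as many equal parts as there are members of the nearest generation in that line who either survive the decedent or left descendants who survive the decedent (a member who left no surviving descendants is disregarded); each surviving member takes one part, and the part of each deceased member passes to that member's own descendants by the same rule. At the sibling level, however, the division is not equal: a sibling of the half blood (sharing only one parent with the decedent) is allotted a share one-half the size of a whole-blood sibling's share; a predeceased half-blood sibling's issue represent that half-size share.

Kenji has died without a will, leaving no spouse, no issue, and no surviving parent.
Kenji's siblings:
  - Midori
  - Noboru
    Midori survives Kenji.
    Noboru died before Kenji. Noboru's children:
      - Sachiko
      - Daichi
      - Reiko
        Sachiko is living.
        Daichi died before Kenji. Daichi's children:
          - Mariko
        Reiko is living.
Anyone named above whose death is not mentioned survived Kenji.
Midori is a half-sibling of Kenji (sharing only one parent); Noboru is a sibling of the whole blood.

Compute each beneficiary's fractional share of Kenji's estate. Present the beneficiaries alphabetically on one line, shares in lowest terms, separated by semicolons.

No spouse, descendants, or parent survives, so the estate passes to Kenji's siblings per stirpes.
Half-blood siblings count for one-half the weight of whole-blood siblings at the initial division.
Dividing 1 in proportion to weights (total weight 3/2): Midori (weight 1/2) → 1/3; Noboru (weight 1) → 2/3.
Midori is living and takes 1/3.
Noboru predeceased; the 2/3 allotted to Noboru's branch passes to Noboru's issue by representation.
The 2/3 is divided into 3 equal shares of 2/9 among Sachiko, Daichi, Reiko.
Sachiko is living and takes 2/9.
Daichi predeceased; the 2/9 allotted to Daichi's branch passes to Daichi's issue by representation.
Mariko is the sole taker at this level and receives the full 2/9.
Reiko is living and takes 2/9.

Mariko 2/9; Midori 1/3; Reiko 2/9; Sachiko 2/9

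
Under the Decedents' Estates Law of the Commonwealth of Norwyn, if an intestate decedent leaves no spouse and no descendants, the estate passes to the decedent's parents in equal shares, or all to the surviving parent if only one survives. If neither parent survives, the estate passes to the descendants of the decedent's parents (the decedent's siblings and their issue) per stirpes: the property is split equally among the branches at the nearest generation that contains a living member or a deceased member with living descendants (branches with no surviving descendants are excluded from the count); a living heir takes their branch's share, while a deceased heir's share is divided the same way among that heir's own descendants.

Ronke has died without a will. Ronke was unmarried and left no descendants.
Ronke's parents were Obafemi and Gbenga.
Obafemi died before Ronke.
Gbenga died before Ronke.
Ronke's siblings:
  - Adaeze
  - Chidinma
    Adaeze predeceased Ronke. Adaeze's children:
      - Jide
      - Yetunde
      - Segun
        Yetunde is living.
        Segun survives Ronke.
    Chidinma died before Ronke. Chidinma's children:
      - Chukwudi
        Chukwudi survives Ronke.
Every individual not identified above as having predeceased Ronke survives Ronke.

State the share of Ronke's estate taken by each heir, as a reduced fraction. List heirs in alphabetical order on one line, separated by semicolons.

Chukwudi 1/2; Jide 1/6; Segun 1/6; Yetunde 1/6

Neither parent survives and there are no descendants, so the estate passes to Ronke's siblings and their issue per stirpes.
The estate is divided into 2 equal shares of 1/2 among Adaeze, Chidinma.
Adaeze predeceased; the 1/2 allotted to Adaeze's branch passes to Adaeze's issue by representation.
The 1/2 is divided into 3 equal shares of 1/6 among Jide, Yetunde, Segun.
Jide is living and takes 1/6.
Yetunde is living and takes 1/6.
Segun is living and takes 1/6.
Chidinma predeceased; the 1/2 allotted to Chidinma's branch passes to Chidinma's issue by representation.
Chukwudi is the sole taker at this level and receives the full 1/2.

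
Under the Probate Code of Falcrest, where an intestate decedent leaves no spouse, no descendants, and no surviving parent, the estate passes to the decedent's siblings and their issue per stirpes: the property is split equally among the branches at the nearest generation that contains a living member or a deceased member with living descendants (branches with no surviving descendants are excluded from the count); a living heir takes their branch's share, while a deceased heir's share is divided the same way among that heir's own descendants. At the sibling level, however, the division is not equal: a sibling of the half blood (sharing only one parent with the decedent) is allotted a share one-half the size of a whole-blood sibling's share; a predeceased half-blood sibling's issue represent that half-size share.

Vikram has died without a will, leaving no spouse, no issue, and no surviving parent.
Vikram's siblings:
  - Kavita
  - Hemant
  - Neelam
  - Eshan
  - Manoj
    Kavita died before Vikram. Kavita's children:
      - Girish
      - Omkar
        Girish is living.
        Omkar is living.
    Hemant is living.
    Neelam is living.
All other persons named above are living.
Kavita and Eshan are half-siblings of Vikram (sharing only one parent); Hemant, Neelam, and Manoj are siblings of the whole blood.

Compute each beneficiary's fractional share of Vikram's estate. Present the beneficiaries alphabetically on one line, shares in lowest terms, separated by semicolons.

Eshan 1/8; Girish 1/16; Hemant 1/4; Manoj 1/4; Neelam 1/4; Omkar 1/16

No spouse, descendants, or parent survives, so the estate passes to Vikram's siblings per stirpes.
Half-blood siblings count for one-half the weight of whole-blood siblings at the initial division.
Dividing 1 in proportion to weights (total weight 4): Kavita (weight 1/2) → 1/8; Hemant (weight 1) → 1/4; Neelam (weight 1) → 1/4; Eshan (weight 1/2) → 1/8; Manoj (weight 1) → 1/4.
Kavita predeceased; the 1/8 allotted to Kavita's branch passes to Kavita's issue by representation.
The 1/8 is divided into 2 equal shares of 1/16 among Girish, Omkar.
Girish is living and takes 1/16.
Omkar is living and takes 1/16.
Hemant is living and takes 1/4.
Neelam is living and takes 1/4.
Eshan is living and takes 1/8.
Manoj is living and takes 1/4.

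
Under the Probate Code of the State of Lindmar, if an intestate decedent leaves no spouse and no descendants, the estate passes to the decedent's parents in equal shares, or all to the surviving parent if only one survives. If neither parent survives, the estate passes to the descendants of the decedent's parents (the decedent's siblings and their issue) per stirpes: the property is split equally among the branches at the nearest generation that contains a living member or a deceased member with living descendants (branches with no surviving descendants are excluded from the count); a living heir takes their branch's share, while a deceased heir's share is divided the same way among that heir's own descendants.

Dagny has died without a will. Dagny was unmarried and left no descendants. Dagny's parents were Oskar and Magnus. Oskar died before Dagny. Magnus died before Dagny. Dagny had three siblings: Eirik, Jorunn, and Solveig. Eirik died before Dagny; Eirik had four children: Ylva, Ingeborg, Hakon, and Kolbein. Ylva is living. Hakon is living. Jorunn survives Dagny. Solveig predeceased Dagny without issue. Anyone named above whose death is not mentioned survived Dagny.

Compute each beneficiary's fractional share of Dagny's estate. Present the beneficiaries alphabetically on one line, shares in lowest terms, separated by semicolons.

Hakon 1/8; Ingeborg 1/8; Jorunn 1/2; Kolbein 1/8; Ylva 1/8

Neither parent survives and there are no descendants, so the estate passes to Dagny's siblings and their issue per stirpes.
Solveig left no surviving issue, so that branch lapses and is disregarded.
The estate is divided into 2 equal shares of 1/2 among Eirik, Jorunn.
Eirik predeceased; the 1/2 allotted to Eirik's branch passes to Eirik's issue by representation.
The 1/2 is divided into 4 equal shares of 1/8 among Ylva, Ingeborg, Hakon, Kolbein.
Ylva is living and takes 1/8.
Ingeborg is living and takes 1/8.
Hakon is living and takes 1/8.
Kolbein is living and takes 1/8.
Jorunn is living and takes 1/2.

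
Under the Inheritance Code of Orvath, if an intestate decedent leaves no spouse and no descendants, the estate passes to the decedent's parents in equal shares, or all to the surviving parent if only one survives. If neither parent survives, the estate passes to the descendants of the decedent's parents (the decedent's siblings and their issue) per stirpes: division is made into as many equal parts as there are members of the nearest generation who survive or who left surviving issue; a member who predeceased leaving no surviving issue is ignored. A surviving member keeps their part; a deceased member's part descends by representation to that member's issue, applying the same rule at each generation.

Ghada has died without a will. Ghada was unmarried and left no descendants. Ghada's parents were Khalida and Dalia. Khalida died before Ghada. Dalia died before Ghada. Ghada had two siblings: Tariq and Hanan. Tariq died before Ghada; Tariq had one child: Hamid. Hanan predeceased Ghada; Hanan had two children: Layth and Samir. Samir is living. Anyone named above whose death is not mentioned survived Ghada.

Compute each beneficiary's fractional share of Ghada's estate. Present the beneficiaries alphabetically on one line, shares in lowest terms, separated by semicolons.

Neither parent survives and there are no descendants, so the estate passes to Ghada's siblings and their issue per stirpes.
The estate is divided into 2 equal shares of 1/2 among Tariq, Hanan.
Tariq predeceased; the 1/2 allotted to Tariq's branch passes to Tariq's issue by representation.
Hamid is the sole taker at this level and receives the full 1/2.
Hanan predeceased; the 1/2 allotted to Hanan's branch passes to Hanan's issue by representation.
The 1/2 is divided into 2 equal shares of 1/4 among Layth, Samir.
Layth is living and takes 1/4.
Samir is living and takes 1/4.

Hamid 1/2; Layth 1/4; Samir 1/4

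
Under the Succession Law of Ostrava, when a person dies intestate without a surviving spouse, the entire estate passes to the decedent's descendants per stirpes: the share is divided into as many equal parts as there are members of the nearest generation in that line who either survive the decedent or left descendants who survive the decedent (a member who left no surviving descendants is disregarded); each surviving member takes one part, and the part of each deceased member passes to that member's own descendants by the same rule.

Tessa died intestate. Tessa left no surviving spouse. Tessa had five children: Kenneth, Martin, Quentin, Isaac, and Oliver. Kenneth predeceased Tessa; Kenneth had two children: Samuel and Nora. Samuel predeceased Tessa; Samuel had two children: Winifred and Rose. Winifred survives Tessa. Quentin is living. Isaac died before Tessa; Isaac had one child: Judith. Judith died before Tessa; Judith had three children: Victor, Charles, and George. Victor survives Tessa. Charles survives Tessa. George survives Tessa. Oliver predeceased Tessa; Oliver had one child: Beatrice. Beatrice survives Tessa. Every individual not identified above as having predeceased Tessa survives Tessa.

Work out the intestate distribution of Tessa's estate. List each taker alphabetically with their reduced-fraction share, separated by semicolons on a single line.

Beatrice 1/5; Charles 1/15; George 1/15; Martin 1/5; Nora 1/10; Quentin 1/5; Rose 1/20; Victor 1/15; Winifred 1/20

There is no surviving spouse, so the entire estate passes to Tessa's descendants per stirpes.
The estate is divided into 5 equal shares of 1/5 among Kenneth, Martin, Quentin, Isaac, Oliver.
Kenneth predeceased; the 1/5 allotted to Kenneth's branch passes to Kenneth's issue by representation.
The 1/5 is divided into 2 equal shares of 1/10 among Samuel, Nora.
Samuel predeceased; the 1/10 allotted to Samuel's branch passes to Samuel's issue by representation.
The 1/10 is divided into 2 equal shares of 1/20 among Winifred, Rose.
Winifred is living and takes 1/20.
Rose is living and takes 1/20.
Nora is living and takes 1/10.
Martin is living and takes 1/5.
Quentin is living and takes 1/5.
Isaac predeceased; the 1/5 allotted to Isaac's branch passes to Isaac's issue by representation.
Judith's line is the sole branch at this level, so the full 1/5 passes to Judith's issue by representation.
The 1/5 is divided into 3 equal shares of 1/15 among Victor, Charles, George.
Victor is living and takes 1/15.
Charles is living and takes 1/15.
George is living and takes 1/15.
Oliver predeceased; the 1/5 allotted to Oliver's branch passes to Oliver's issue by representation.
Beatrice is the sole taker at this level and receives the full 1/5.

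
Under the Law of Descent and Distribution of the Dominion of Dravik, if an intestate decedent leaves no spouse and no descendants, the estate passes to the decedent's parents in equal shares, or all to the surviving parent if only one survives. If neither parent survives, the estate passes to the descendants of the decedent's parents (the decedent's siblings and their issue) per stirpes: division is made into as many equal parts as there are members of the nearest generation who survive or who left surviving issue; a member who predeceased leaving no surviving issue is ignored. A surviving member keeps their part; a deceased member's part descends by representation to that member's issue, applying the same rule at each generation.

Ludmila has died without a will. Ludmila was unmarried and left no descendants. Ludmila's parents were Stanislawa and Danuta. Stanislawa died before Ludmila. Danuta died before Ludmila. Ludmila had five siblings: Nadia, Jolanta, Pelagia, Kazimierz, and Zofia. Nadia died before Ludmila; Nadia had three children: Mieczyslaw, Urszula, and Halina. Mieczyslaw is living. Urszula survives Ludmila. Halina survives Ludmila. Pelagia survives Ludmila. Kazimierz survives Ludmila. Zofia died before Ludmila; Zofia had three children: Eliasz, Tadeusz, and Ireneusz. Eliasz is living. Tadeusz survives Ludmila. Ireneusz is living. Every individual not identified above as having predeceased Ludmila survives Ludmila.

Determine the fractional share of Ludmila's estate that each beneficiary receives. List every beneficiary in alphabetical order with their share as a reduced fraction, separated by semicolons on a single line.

Neither parent survives and there are no descendants, so the estate passes to Ludmila's siblings and their issue per stirpes.
The estate is divided into 5 equal shares of 1/5 among Nadia, Jolanta, Pelagia, Kazimierz, Zofia.
Nadia predeceased; the 1/5 allotted to Nadia's branch passes to Nadia's issue by representation.
The 1/5 is divided into 3 equal shares of 1/15 among Mieczyslaw, Urszula, Halina.
Mieczyslaw is living and takes 1/15.
Urszula is living and takes 1/15.
Halina is living and takes 1/15.
Jolanta is living and takes 1/5.
Pelagia is living and takes 1/5.
Kazimierz is living and takes 1/5.
Zofia predeceased; the 1/5 allotted to Zofia's branch passes to Zofia's issue by representation.
The 1/5 is divided into 3 equal shares of 1/15 among Eliasz, Tadeusz, Ireneusz.
Eliasz is living and takes 1/15.
Tadeusz is living and takes 1/15.
Ireneusz is living and takes 1/15.

Eliasz 1/15; Halina 1/15; Ireneusz 1/15; Jolanta 1/5; Kazimierz 1/5; Mieczyslaw 1/15; Pelagia 1/5; Tadeusz 1/15; Urszula 1/15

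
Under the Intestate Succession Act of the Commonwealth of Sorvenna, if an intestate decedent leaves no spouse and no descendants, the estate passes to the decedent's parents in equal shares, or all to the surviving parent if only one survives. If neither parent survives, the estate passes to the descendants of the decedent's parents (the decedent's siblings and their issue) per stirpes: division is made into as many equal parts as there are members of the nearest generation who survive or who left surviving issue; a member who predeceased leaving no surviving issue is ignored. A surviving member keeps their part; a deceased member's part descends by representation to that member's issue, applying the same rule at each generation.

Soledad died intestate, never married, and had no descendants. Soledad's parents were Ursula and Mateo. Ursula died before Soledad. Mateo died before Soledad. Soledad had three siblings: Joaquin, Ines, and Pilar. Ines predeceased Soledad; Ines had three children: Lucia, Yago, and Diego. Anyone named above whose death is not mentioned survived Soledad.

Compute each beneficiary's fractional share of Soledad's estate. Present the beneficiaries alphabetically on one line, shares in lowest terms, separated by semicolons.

Diego 1/9; Joaquin 1/3; Lucia 1/9; Pilar 1/3; Yago 1/9

Neither parent survives and there are no descendants, so the estate passes to Soledad's siblings and their issue per stirpes.
The estate is divided into 3 equal shares of 1/3 among Joaquin, Ines, Pilar.
Joaquin is living and takes 1/3.
Ines predeceased; the 1/3 allotted to Ines's branch passes to Ines's issue by representation.
The 1/3 is divided into 3 equal shares of 1/9 among Lucia, Yago, Diego.
Lucia is living and takes 1/9.
Yago is living and takes 1/9.
Diego is living and takes 1/9.
Pilar is living and takes 1/3.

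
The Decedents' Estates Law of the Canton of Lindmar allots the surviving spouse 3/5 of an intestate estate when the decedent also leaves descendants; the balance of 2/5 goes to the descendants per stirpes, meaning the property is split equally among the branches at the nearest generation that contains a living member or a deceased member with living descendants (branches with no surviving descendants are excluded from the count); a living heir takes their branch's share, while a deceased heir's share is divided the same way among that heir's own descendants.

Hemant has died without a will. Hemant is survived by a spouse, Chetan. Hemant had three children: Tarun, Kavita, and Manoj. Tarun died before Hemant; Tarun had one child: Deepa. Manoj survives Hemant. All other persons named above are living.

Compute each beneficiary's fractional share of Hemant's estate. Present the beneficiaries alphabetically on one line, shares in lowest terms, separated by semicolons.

Chetan 3/5; Deepa 2/15; Kavita 2/15; Manoj 2/15

Chetan, as surviving spouse, takes 3/5.
The remaining 2/5 passes to Hemant's descendants per stirpes.
The 2/5 is divided into 3 equal shares of 2/15 among Tarun, Kavita, Manoj.
Tarun predeceased; the 2/15 allotted to Tarun's branch passes to Tarun's issue by representation.
Deepa is the sole taker at this level and receives the full 2/15.
Kavita is living and takes 2/15.
Manoj is living and takes 2/15.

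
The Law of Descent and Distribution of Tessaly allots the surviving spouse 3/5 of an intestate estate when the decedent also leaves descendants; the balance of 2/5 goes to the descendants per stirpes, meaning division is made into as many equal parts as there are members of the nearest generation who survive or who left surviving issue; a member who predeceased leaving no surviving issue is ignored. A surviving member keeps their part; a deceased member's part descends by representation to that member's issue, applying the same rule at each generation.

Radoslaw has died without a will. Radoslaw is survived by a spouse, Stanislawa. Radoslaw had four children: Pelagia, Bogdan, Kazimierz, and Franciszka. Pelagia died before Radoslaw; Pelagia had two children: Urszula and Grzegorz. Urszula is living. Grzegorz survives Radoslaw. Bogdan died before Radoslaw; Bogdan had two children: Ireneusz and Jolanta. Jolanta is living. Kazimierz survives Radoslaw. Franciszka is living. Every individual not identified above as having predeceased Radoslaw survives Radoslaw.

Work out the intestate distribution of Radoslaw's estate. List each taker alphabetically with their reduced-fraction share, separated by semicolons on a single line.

Franciszka 1/10; Grzegorz 1/20; Ireneusz 1/20; Jolanta 1/20; Kazimierz 1/10; Stanislawa 3/5; Urszula 1/20

Stanislawa, as surviving spouse, takes 3/5.
The remaining 2/5 passes to Radoslaw's descendants per stirpes.
The 2/5 is divided into 4 equal shares of 1/10 among Pelagia, Bogdan, Kazimierz, Franciszka.
Pelagia predeceased; the 1/10 allotted to Pelagia's branch passes to Pelagia's issue by representation.
The 1/10 is divided into 2 equal shares of 1/20 among Urszula, Grzegorz.
Urszula is living and takes 1/20.
Grzegorz is living and takes 1/20.
Bogdan predeceased; the 1/10 allotted to Bogdan's branch passes to Bogdan's issue by representation.
The 1/10 is divided into 2 equal shares of 1/20 among Ireneusz, Jolanta.
Ireneusz is living and takes 1/20.
Jolanta is living and takes 1/20.
Kazimierz is living and takes 1/10.
Franciszka is living and takes 1/10.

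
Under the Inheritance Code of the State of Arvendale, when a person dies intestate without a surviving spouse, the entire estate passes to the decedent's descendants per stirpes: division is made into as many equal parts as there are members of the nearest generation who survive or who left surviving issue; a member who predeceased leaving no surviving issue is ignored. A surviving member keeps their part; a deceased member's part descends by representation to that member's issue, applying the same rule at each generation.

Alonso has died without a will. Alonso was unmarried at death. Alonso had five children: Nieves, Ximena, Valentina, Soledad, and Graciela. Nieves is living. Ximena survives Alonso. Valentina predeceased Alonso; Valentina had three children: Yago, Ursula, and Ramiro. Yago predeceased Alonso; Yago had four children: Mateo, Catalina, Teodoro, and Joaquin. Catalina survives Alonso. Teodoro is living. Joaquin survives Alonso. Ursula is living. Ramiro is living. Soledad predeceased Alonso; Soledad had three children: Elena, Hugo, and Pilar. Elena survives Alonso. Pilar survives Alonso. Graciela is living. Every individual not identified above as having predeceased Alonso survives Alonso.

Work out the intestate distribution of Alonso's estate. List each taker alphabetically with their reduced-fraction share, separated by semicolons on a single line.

There is no surviving spouse, so the entire estate passes to Alonso's descendants per stirpes.
The estate is divided into 5 equal shares of 1/5 among Nieves, Ximena, Valentina, Soledad, Graciela.
Nieves is living and takes 1/5.
Ximena is living and takes 1/5.
Valentina predeceased; the 1/5 allotted to Valentina's branch passes to Valentina's issue by representation.
The 1/5 is divided into 3 equal shares of 1/15 among Yago, Ursula, Ramiro.
Yago predeceased; the 1/15 allotted to Yago's branch passes to Yago's issue by representation.
The 1/15 is divided into 4 equal shares of 1/60 among Mateo, Catalina, Teodoro, Joaquin.
Mateo is living and takes 1/60.
Catalina is living and takes 1/60.
Teodoro is living and takes 1/60.
Joaquin is living and takes 1/60.
Ursula is living and takes 1/15.
Ramiro is living and takes 1/15.
Soledad predeceased; the 1/5 allotted to Soledad's branch passes to Soledad's issue by representation.
The 1/5 is divided into 3 equal shares of 1/15 among Elena, Hugo, Pilar.
Elena is living and takes 1/15.
Hugo is living and takes 1/15.
Pilar is living and takes 1/15.
Graciela is living and takes 1/5.

Catalina 1/60; Elena 1/15; Graciela 1/5; Hugo 1/15; Joaquin 1/60; Mateo 1/60; Nieves 1/5; Pilar 1/15; Ramiro 1/15; Teodoro 1/60; Ursula 1/15; Ximena 1/5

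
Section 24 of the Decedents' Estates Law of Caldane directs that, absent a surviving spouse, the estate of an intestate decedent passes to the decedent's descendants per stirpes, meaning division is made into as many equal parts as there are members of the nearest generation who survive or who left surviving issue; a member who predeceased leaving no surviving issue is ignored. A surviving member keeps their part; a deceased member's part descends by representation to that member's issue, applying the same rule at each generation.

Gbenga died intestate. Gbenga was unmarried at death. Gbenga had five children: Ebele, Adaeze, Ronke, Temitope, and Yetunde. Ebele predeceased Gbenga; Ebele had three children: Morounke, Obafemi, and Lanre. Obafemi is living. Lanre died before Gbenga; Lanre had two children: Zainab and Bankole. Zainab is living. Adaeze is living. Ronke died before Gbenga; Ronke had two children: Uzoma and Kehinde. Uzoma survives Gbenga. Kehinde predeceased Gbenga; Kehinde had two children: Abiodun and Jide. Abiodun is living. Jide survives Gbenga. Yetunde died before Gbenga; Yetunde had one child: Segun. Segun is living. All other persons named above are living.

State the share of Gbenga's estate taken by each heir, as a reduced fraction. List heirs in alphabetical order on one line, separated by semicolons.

There is no surviving spouse, so the entire estate passes to Gbenga's descendants per stirpes.
The estate is divided into 5 equal shares of 1/5 among Ebele, Adaeze, Ronke, Temitope, Yetunde.
Ebele predeceased; the 1/5 allotted to Ebele's branch passes to Ebele's issue by representation.
The 1/5 is divided into 3 equal shares of 1/15 among Morounke, Obafemi, Lanre.
Morounke is living and takes 1/15.
Obafemi is living and takes 1/15.
Lanre predeceased; the 1/15 allotted to Lanre's branch passes to Lanre's issue by representation.
The 1/15 is divided into 2 equal shares of 1/30 among Zainab, Bankole.
Zainab is living and takes 1/30.
Bankole is living and takes 1/30.
Adaeze is living and takes 1/5.
Ronke predeceased; the 1/5 allotted to Ronke's branch passes to Ronke's issue by representation.
The 1/5 is divided into 2 equal shares of 1/10 among Uzoma, Kehinde.
Uzoma is living and takes 1/10.
Kehinde predeceased; the 1/10 allotted to Kehinde's branch passes to Kehinde's issue by representation.
The 1/10 is divided into 2 equal shares of 1/20 among Abiodun, Jide.
Abiodun is living and takes 1/20.
Jide is living and takes 1/20.
Temitope is living and takes 1/5.
Yetunde predeceased; the 1/5 allotted to Yetunde's branch passes to Yetunde's issue by representation.
Segun is the sole taker at this level and receives the full 1/5.

Abiodun 1/20; Adaeze 1/5; Bankole 1/30; Jide 1/20; Morounke 1/15; Obafemi 1/15; Segun 1/5; Temitope 1/5; Uzoma 1/10; Zainab 1/30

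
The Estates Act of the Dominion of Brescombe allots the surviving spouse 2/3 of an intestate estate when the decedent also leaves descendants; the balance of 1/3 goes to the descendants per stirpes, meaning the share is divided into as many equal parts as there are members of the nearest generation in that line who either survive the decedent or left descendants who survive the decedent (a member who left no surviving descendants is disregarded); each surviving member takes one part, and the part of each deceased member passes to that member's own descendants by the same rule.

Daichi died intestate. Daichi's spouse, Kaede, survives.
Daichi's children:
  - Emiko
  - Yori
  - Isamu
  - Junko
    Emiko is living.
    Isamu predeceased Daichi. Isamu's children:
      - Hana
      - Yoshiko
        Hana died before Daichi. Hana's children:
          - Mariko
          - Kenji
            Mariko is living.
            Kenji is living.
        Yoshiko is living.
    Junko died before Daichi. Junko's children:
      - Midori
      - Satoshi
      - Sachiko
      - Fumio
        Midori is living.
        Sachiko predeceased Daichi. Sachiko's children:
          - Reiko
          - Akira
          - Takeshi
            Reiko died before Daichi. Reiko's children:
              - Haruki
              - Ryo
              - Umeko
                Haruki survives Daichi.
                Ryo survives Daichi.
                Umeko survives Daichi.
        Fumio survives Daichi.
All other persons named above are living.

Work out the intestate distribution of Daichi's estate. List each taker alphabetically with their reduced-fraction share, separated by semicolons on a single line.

Akira 1/144; Emiko 1/12; Fumio 1/48; Haruki 1/432; Kaede 2/3; Kenji 1/48; Mariko 1/48; Midori 1/48; Ryo 1/432; Satoshi 1/48; Takeshi 1/144; Umeko 1/432; Yori 1/12; Yoshiko 1/24

Kaede, as surviving spouse, takes 2/3.
The remaining 1/3 passes to Daichi's descendants per stirpes.
The 1/3 is divided into 4 equal shares of 1/12 among Emiko, Yori, Isamu, Junko.
Emiko is living and takes 1/12.
Yori is living and takes 1/12.
Isamu predeceased; the 1/12 allotted to Isamu's branch passes to Isamu's issue by representation.
The 1/12 is divided into 2 equal shares of 1/24 among Hana, Yoshiko.
Hana predeceased; the 1/24 allotted to Hana's branch passes to Hana's issue by representation.
The 1/24 is divided into 2 equal shares of 1/48 among Mariko, Kenji.
Mariko is living and takes 1/48.
Kenji is living and takes 1/48.
Yoshiko is living and takes 1/24.
Junko predeceased; the 1/12 allotted to Junko's branch passes to Junko's issue by representation.
The 1/12 is divided into 4 equal shares of 1/48 among Midori, Satoshi, Sachiko, Fumio.
Midori is living and takes 1/48.
Satoshi is living and takes 1/48.
Sachiko predeceased; the 1/48 allotted to Sachiko's branch passes to Sachiko's issue by representation.
The 1/48 is divided into 3 equal shares of 1/144 among Reiko, Akira, Takeshi.
Reiko predeceased; the 1/144 allotted to Reiko's branch passes to Reiko's issue by representation.
The 1/144 is divided into 3 equal shares of 1/432 among Haruki, Ryo, Umeko.
Haruki is living and takes 1/432.
Ryo is living and takes 1/432.
Umeko is living and takes 1/432.
Akira is living and takes 1/144.
Takeshi is living and takes 1/144.
Fumio is living and takes 1/48.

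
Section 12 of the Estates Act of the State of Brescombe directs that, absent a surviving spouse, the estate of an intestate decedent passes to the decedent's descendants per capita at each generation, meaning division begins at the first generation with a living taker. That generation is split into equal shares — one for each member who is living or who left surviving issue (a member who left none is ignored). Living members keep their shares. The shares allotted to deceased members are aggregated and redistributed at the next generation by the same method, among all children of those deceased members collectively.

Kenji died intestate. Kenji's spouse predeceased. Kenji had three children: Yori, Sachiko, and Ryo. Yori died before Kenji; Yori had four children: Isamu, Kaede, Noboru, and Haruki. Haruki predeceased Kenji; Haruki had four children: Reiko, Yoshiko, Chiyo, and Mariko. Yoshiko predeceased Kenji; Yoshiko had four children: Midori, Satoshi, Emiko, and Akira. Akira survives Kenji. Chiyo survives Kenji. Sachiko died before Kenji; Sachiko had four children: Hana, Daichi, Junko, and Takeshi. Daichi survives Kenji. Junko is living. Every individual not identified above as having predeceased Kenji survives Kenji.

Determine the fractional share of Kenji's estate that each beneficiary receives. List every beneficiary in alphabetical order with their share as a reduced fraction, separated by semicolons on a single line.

There is no surviving spouse, so the entire estate passes to Kenji's descendants per capita at each generation.
At generation 1 (Yori, Sachiko, Ryo) there are 3 shares of (1)/3 = 1/3 each.
Living: Ryo — each takes 1/3.
Deceased: Yori and Sachiko. Their combined 2/3 is pooled and carried to generation 2.
At generation 2 (Isamu, Kaede, Noboru, Haruki, Hana, Daichi, Junko, Takeshi) there are 8 shares of (2/3)/8 = 1/12 each.
Living: Isamu, Kaede, Noboru, Hana, Daichi, Junko, and Takeshi — each takes 1/12.
Deceased: Haruki. That 1/12 share is carried to generation 3.
At generation 3 (Reiko, Yoshiko, Chiyo, Mariko) there are 4 shares of (1/12)/4 = 1/48 each.
Living: Reiko, Chiyo, and Mariko — each takes 1/48.
Deceased: Yoshiko. That 1/48 share is carried to generation 4.
At generation 4 (Midori, Satoshi, Emiko, Akira) there are 4 shares of (1/48)/4 = 1/192 each.
Living: Midori, Satoshi, Emiko, and Akira — each takes 1/192.

Akira 1/192; Chiyo 1/48; Daichi 1/12; Emiko 1/192; Hana 1/12; Isamu 1/12; Junko 1/12; Kaede 1/12; Mariko 1/48; Midori 1/192; Noboru 1/12; Reiko 1/48; Ryo 1/3; Satoshi 1/192; Takeshi 1/12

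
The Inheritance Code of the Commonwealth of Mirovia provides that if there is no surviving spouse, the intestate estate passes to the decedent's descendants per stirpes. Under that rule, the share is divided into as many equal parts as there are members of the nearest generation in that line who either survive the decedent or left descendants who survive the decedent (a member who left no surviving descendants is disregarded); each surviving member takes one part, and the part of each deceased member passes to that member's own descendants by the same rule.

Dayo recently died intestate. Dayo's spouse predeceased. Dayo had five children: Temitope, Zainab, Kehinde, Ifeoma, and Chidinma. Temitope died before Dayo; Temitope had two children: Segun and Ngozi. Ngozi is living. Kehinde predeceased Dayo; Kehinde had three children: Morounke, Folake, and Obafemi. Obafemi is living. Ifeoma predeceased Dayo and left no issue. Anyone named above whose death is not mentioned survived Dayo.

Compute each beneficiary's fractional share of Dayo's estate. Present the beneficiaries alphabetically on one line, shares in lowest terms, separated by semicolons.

Chidinma 1/4; Folake 1/12; Morounke 1/12; Ngozi 1/8; Obafemi 1/12; Segun 1/8; Zainab 1/4

There is no surviving spouse, so the entire estate passes to Dayo's descendants per stirpes.
Ifeoma left no surviving issue, so that branch lapses and is disregarded.
The estate is divided into 4 equal shares of 1/4 among Temitope, Zainab, Kehinde, Chidinma.
Temitope predeceased; the 1/4 allotted to Temitope's branch passes to Temitope's issue by representation.
The 1/4 is divided into 2 equal shares of 1/8 among Segun, Ngozi.
Segun is living and takes 1/8.
Ngozi is living and takes 1/8.
Zainab is living and takes 1/4.
Kehinde predeceased; the 1/4 allotted to Kehinde's branch passes to Kehinde's issue by representation.
The 1/4 is divided into 3 equal shares of 1/12 among Morounke, Folake, Obafemi.
Morounke is living and takes 1/12.
Folake is living and takes 1/12.
Obafemi is living and takes 1/12.
Chidinma is living and takes 1/4.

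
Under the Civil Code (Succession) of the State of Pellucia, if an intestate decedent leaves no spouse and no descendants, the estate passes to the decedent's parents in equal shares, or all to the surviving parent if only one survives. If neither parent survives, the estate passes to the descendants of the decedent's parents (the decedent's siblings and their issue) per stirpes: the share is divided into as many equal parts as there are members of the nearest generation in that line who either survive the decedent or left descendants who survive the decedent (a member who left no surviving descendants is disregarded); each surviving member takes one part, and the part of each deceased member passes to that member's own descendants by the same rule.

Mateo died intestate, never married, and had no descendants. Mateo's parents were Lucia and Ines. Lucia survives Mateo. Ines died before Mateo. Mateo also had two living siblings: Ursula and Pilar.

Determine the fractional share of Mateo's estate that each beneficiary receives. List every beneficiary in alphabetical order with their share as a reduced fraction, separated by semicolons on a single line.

Lucia 1

Only one parent, Lucia, survives, so Lucia takes the entire estate. The siblings take nothing because a surviving parent has priority.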